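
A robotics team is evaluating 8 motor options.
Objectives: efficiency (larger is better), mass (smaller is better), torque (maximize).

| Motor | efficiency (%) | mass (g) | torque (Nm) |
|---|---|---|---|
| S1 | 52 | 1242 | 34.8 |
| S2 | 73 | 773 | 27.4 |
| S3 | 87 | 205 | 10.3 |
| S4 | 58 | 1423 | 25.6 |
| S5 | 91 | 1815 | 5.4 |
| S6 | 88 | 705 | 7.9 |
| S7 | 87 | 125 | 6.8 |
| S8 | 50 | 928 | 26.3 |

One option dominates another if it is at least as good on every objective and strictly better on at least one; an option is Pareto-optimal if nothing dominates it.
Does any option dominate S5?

S1: worse on efficiency (52 vs 91).
S2: worse on efficiency (73 vs 91).
S3: worse on efficiency (87 vs 91).
S4: worse on efficiency (58 vs 91).
S6: worse on efficiency (88 vs 91).
S7: worse on efficiency (87 vs 91).
S8: worse on efficiency (50 vs 91).
No option is at least as good as S5 on every objective and strictly better on one.

No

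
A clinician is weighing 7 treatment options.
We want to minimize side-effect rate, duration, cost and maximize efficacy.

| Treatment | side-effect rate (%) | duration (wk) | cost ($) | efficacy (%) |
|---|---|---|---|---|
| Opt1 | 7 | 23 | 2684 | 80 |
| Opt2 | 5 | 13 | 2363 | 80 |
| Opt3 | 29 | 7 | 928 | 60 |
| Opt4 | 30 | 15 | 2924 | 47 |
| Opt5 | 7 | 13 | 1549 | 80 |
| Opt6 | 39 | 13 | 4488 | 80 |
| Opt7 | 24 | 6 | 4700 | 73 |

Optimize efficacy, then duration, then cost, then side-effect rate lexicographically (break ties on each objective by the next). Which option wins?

First maximize efficacy: best is 80, kept {Opt1, Opt2, Opt5, Opt6}.
Then minimize duration: best is 13, kept {Opt2, Opt5, Opt6}.
Then minimize cost: best is 1549, kept {Opt5}.

Opt5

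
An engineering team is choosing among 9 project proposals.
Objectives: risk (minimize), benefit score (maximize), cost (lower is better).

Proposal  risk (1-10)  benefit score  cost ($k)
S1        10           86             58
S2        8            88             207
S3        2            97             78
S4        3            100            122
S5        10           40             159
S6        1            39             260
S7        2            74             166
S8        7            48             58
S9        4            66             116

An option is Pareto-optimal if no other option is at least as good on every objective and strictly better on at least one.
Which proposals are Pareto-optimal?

S1: not dominated.
S2: dominated by S3 (risk 2≤8, benefit score 97≥88, cost 78≤207).
S3: not dominated.
S4: not dominated (best benefit score).
S5: dominated by S1 (risk 10≤10, benefit score 86≥40, cost 58≤159).
S6: not dominated (best risk).
S7: dominated by S3 (risk 2≤2, benefit score 97≥74, cost 78≤166).
S8: not dominated.
S9: dominated by S3 (risk 2≤4, benefit score 97≥66, cost 78≤116).

S1, S3, S4, S6, S8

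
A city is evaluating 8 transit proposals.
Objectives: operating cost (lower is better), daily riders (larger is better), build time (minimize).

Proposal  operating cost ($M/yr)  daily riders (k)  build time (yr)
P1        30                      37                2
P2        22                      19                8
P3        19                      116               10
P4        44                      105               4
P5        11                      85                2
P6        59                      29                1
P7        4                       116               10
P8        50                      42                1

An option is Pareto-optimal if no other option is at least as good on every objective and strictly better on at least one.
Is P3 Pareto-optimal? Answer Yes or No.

No

P7 vs P3: operating cost 4≤19, daily riders 116≥116, build time 10≤10 — P7 is at least as good on every objective and strictly better on at least one, so P7 dominates P3.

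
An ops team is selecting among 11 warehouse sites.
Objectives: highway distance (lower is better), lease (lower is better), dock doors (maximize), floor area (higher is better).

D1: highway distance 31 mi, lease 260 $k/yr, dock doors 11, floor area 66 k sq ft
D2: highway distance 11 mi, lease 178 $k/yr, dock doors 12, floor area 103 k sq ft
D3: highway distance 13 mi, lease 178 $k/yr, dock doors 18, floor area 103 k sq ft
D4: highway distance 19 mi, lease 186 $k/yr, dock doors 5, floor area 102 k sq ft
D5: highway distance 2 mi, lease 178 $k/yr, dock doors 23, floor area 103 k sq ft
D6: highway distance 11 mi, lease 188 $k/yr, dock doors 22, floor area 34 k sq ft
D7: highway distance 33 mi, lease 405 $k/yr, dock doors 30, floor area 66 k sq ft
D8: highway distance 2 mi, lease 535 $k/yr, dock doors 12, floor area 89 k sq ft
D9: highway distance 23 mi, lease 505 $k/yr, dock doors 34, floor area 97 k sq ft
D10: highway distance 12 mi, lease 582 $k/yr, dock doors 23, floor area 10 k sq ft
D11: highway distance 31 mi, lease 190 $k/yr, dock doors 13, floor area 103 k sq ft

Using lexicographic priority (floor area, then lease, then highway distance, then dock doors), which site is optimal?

D5

First maximize floor area: best is 103, kept {D2, D3, D5, D11}.
Then minimize lease: best is 178, kept {D2, D3, D5}.
Then minimize highway distance: best is 2, kept {D5}.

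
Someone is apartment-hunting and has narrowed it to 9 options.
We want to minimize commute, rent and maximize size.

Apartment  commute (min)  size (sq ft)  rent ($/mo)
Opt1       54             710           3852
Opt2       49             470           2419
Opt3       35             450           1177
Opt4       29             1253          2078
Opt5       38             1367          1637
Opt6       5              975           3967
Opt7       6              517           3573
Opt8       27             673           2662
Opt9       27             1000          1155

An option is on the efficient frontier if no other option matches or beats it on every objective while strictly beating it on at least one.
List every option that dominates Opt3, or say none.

Opt9: commute 27≤35, size 1000≥450, rent 1155≤1177 — dominates Opt3.
Others (Opt1, Opt2, Opt4, Opt5, Opt6, Opt7, Opt8) are each worse than Opt3 on at least one objective.

Opt9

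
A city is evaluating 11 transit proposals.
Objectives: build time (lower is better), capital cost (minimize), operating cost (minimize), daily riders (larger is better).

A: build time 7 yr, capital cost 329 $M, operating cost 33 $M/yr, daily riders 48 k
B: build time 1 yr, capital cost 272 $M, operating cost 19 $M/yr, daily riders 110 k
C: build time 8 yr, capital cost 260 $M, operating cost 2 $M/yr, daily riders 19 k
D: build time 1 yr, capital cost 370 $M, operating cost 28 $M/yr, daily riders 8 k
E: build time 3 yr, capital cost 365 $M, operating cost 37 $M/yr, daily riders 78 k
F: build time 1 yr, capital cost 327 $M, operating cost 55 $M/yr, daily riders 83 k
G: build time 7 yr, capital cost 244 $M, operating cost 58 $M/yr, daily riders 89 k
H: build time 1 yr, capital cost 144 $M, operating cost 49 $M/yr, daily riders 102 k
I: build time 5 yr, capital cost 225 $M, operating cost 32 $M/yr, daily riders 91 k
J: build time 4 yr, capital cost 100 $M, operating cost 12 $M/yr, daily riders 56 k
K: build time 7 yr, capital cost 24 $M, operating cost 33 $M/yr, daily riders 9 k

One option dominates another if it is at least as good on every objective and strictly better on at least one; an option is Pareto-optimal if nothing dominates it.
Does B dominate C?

No

B vs C: B is worse on capital cost (272 vs 260), so it does not dominate C.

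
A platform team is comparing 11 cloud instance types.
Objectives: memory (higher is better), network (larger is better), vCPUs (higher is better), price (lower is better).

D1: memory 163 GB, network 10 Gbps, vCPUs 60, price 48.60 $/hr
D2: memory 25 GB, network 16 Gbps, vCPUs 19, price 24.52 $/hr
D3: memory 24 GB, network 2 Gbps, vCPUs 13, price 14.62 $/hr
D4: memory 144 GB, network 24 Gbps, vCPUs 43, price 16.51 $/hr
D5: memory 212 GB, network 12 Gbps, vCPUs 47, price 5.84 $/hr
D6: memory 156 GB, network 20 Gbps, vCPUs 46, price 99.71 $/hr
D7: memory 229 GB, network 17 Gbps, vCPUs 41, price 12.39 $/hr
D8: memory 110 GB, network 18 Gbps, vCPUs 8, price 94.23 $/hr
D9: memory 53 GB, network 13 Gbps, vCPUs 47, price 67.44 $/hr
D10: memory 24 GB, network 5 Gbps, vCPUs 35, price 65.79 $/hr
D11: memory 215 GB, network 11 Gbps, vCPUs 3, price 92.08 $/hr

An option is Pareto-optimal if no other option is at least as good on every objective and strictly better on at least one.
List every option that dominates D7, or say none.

D1: worse on memory (163 vs 229).
D2: worse on memory (25 vs 229).
D3: worse on memory (24 vs 229).
D4: worse on memory (144 vs 229).
D5: worse on memory (212 vs 229).
D6: worse on memory (156 vs 229).
D8: worse on memory (110 vs 229).
D9: worse on memory (53 vs 229).
D10: worse on memory (24 vs 229).
D11: worse on memory (215 vs 229).
No option dominates D7.

none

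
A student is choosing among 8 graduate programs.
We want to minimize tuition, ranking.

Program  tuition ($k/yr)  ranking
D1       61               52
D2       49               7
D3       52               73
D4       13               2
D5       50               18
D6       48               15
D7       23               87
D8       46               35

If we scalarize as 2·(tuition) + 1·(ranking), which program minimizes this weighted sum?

D4

D1: 2·61 + 1·52 = 174
D2: 2·49 + 1·7 = 105
D3: 2·52 + 1·73 = 177
D4: 2·13 + 1·2 = 28
D5: 2·50 + 1·18 = 118
D6: 2·48 + 1·15 = 111
D7: 2·23 + 1·87 = 133
D8: 2·46 + 1·35 = 127
Lowest: D4 at 28.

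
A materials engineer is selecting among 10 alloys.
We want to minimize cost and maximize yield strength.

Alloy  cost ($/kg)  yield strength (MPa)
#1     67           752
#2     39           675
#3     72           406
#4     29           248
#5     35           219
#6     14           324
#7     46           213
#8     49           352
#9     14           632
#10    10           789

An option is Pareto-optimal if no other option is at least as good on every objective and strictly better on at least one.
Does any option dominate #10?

#1: worse on cost (67 vs 10).
#2: worse on cost (39 vs 10).
#3: worse on cost (72 vs 10).
#4: worse on cost (29 vs 10).
#5: worse on cost (35 vs 10).
#6: worse on cost (14 vs 10).
#7: worse on cost (46 vs 10).
#8: worse on cost (49 vs 10).
#9: worse on cost (14 vs 10).
No option is at least as good as #10 on every objective and strictly better on one.

No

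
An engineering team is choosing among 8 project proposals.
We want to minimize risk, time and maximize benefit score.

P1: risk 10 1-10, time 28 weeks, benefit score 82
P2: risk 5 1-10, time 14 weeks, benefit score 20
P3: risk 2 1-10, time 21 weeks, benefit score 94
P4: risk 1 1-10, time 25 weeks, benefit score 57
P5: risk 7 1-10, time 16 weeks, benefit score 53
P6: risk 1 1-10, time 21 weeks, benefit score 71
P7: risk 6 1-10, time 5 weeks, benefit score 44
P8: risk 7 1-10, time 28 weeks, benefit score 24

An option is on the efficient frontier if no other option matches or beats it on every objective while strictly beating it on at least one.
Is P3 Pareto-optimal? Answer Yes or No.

P1: worse on risk (10 vs 2).
P2: worse on risk (5 vs 2).
P4: worse on time (25 vs 21).
P5: worse on risk (7 vs 2).
P6: worse on benefit score (71 vs 94).
P7: worse on risk (6 vs 2).
P8: worse on risk (7 vs 2).
No option is at least as good as P3 on every objective and strictly better on one.

Yes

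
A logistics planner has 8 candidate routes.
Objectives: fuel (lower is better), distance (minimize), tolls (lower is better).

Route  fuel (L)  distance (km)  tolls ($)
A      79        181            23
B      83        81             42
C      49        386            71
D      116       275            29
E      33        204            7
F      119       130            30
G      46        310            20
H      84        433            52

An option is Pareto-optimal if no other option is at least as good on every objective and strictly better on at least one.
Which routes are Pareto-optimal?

A, B, E, F

A: not dominated.
B: not dominated (best distance).
C: dominated by E (fuel 33≤49, distance 204≤386, tolls 7≤71).
D: dominated by A (fuel 79≤116, distance 181≤275, tolls 23≤29).
E: not dominated (best fuel).
F: not dominated.
G: dominated by E (fuel 33≤46, distance 204≤310, tolls 7≤20).
H: dominated by A (fuel 79≤84, distance 181≤433, tolls 23≤52).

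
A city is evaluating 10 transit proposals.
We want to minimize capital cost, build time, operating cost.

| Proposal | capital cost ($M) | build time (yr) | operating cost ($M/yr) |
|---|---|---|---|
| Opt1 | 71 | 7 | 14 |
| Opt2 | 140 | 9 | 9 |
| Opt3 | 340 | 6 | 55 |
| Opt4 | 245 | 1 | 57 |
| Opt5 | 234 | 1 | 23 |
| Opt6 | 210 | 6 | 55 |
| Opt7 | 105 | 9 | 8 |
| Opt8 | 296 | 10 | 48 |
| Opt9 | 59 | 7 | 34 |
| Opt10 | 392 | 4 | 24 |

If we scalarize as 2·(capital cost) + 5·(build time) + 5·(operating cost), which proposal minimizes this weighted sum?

Opt1: 2·71 + 5·7 + 5·14 = 247
Opt2: 2·140 + 5·9 + 5·9 = 370
Opt3: 2·340 + 5·6 + 5·55 = 985
Opt4: 2·245 + 5·1 + 5·57 = 780
Opt5: 2·234 + 5·1 + 5·23 = 588
Opt6: 2·210 + 5·6 + 5·55 = 725
Opt7: 2·105 + 5·9 + 5·8 = 295
Opt8: 2·296 + 5·10 + 5·48 = 882
Opt9: 2·59 + 5·7 + 5·34 = 323
Opt10: 2·392 + 5·4 + 5·24 = 924
Lowest: Opt1 at 247.

Opt1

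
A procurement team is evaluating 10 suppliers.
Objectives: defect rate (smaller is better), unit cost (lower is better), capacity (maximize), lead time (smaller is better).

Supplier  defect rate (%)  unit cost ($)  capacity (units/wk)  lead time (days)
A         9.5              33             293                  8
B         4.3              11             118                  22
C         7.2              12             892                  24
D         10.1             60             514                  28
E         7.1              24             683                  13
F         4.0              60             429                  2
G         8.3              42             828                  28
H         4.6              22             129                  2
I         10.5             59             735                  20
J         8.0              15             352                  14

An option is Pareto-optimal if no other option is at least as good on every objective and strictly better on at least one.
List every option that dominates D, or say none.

C, E, G

C: defect rate 7.2≤10.1, unit cost 12≤60, capacity 892≥514, lead time 24≤28 — dominates D.
E: defect rate 7.1≤10.1, unit cost 24≤60, capacity 683≥514, lead time 13≤28 — dominates D.
G: defect rate 8.3≤10.1, unit cost 42≤60, capacity 828≥514, lead time 28≤28 — dominates D.
Others (A, B, F, H, I, J) are each worse than D on at least one objective.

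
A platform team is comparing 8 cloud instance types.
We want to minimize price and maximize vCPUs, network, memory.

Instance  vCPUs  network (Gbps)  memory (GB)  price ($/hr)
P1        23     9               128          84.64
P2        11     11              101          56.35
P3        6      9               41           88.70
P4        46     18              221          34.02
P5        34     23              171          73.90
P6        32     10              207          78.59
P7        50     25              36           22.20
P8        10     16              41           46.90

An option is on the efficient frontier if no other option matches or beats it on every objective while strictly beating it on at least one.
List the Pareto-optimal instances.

P1: dominated by P4 (vCPUs 46≥23, network 18≥9, memory 221≥128, price 34.02≤84.64).
P2: dominated by P4 (vCPUs 46≥11, network 18≥11, memory 221≥101, price 34.02≤56.35).
P3: dominated by P1 (vCPUs 23≥6, network 9≥9, memory 128≥41, price 84.64≤88.70).
P4: not dominated (best memory).
P5: not dominated.
P6: dominated by P4 (vCPUs 46≥32, network 18≥10, memory 221≥207, price 34.02≤78.59).
P7: not dominated (best vCPUs).
P8: dominated by P4 (vCPUs 46≥10, network 18≥16, memory 221≥41, price 34.02≤46.90).

P4, P5, P7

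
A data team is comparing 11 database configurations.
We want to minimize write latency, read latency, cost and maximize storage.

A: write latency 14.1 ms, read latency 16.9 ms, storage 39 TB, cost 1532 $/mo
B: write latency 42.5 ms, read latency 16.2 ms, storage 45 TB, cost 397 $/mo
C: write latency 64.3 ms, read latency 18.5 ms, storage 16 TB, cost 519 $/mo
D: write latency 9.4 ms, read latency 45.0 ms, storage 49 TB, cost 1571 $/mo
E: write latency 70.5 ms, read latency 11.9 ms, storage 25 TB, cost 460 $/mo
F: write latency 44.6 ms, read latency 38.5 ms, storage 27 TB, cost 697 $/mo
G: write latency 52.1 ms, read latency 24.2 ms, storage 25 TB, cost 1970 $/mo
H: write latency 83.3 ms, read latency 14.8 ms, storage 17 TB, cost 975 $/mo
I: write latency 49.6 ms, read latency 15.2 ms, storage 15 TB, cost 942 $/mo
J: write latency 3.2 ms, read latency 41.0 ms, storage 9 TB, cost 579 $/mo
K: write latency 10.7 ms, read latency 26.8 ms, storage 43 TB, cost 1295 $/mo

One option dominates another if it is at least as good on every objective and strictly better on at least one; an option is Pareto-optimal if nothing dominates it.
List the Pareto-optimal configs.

A: not dominated.
B: not dominated (best cost).
C: dominated by B (write latency 42.5≤64.3, read latency 16.2≤18.5, storage 45≥16, cost 397≤519).
D: not dominated (best storage).
E: not dominated (best read latency).
F: dominated by B (write latency 42.5≤44.6, read latency 16.2≤38.5, storage 45≥27, cost 397≤697).
G: dominated by A (write latency 14.1≤52.1, read latency 16.9≤24.2, storage 39≥25, cost 1532≤1970).
H: dominated by E (write latency 70.5≤83.3, read latency 11.9≤14.8, storage 25≥17, cost 460≤975).
I: not dominated.
J: not dominated (best write latency).
K: not dominated.

A, B, D, E, I, J, K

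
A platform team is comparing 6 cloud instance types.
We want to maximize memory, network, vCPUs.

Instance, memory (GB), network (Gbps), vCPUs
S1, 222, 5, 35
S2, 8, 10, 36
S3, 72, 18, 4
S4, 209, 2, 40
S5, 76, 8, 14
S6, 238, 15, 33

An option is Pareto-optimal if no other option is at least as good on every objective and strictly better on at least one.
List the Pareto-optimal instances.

S1, S2, S3, S4, S6

S1: not dominated.
S2: not dominated.
S3: not dominated (best network).
S4: not dominated (best vCPUs).
S5: dominated by S6 (memory 238≥76, network 15≥8, vCPUs 33≥14).
S6: not dominated (best memory).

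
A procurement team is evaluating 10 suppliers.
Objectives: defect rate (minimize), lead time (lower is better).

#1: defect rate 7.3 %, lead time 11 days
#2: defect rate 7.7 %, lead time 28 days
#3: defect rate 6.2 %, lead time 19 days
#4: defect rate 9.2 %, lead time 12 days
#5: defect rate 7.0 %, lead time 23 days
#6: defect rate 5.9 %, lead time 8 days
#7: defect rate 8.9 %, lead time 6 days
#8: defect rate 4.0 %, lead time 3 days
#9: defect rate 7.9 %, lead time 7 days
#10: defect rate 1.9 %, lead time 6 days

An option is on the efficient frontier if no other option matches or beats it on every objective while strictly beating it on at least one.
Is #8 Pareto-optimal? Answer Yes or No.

Yes

#1: worse on defect rate (7.3 vs 4.0).
#2: worse on defect rate (7.7 vs 4.0).
#3: worse on defect rate (6.2 vs 4.0).
#4: worse on defect rate (9.2 vs 4.0).
#5: worse on defect rate (7.0 vs 4.0).
#6: worse on defect rate (5.9 vs 4.0).
#7: worse on defect rate (8.9 vs 4.0).
#9: worse on defect rate (7.9 vs 4.0).
#10: worse on lead time (6 vs 3).
No option is at least as good as #8 on every objective and strictly better on one.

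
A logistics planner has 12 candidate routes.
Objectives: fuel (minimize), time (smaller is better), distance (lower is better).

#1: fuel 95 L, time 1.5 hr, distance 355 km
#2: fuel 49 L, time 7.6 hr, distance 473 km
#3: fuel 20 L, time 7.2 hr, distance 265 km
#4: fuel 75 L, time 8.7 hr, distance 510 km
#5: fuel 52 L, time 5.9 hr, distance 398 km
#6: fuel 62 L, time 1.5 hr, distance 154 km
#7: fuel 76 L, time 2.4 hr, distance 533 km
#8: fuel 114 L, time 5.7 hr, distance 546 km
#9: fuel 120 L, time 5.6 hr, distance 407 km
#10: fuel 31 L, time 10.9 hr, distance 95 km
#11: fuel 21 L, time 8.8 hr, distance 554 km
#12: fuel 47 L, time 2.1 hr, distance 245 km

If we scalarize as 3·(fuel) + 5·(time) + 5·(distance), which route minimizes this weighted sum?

#1: 3·95 + 5·1.5 + 5·355 = 2067.5
#2: 3·49 + 5·7.6 + 5·473 = 2550.0
#3: 3·20 + 5·7.2 + 5·265 = 1421.0
#4: 3·75 + 5·8.7 + 5·510 = 2818.5
#5: 3·52 + 5·5.9 + 5·398 = 2175.5
#6: 3·62 + 5·1.5 + 5·154 = 963.5
#7: 3·76 + 5·2.4 + 5·533 = 2905.0
#8: 3·114 + 5·5.7 + 5·546 = 3100.5
#9: 3·120 + 5·5.6 + 5·407 = 2423.0
#10: 3·31 + 5·10.9 + 5·95 = 622.5
#11: 3·21 + 5·8.8 + 5·554 = 2877.0
#12: 3·47 + 5·2.1 + 5·245 = 1376.5
Lowest: #10 at 622.5.

#10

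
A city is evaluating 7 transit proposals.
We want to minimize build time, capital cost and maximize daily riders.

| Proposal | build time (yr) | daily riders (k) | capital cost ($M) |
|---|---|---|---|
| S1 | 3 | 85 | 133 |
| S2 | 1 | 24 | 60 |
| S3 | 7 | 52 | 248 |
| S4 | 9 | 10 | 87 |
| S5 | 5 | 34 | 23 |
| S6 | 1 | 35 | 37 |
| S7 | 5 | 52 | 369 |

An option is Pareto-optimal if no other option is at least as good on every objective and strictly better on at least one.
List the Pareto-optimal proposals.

S1, S5, S6

S1: not dominated (best daily riders).
S2: dominated by S6 (build time 1≤1, daily riders 35≥24, capital cost 37≤60).
S3: dominated by S1 (build time 3≤7, daily riders 85≥52, capital cost 133≤248).
S4: dominated by S2 (build time 1≤9, daily riders 24≥10, capital cost 60≤87).
S5: not dominated (best capital cost).
S6: not dominated.
S7: dominated by S1 (build time 3≤5, daily riders 85≥52, capital cost 133≤369).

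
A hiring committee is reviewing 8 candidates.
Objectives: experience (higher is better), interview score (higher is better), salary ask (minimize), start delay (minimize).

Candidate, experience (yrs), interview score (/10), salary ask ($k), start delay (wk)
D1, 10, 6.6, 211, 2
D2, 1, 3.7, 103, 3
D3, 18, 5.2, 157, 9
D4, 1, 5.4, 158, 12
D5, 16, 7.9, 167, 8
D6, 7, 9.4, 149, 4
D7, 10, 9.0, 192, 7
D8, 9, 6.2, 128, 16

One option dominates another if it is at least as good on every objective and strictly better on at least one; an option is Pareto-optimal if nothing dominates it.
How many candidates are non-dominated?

D1: not dominated (best start delay).
D2: not dominated (best salary ask).
D3: not dominated (best experience).
D4: dominated by D6 (experience 7≥1, interview score 9.4≥5.4, salary ask 149≤158, start delay 4≤12).
D5: not dominated.
D6: not dominated (best interview score).
D7: not dominated.
D8: not dominated.
Pareto-optimal: D1, D2, D3, D5, D6, D7, D8 → 7.

7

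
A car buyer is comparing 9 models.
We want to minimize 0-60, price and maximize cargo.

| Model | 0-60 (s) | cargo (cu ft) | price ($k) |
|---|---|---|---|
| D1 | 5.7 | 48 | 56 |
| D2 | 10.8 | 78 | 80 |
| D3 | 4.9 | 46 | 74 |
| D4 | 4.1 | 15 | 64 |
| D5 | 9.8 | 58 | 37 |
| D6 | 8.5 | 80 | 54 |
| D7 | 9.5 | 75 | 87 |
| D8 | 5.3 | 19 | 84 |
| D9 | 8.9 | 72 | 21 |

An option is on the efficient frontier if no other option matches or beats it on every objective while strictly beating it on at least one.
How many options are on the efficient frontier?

D1: not dominated.
D2: dominated by D6 (0-60 8.5≤10.8, cargo 80≥78, price 54≤80).
D3: not dominated.
D4: not dominated (best 0-60).
D5: dominated by D9 (0-60 8.9≤9.8, cargo 72≥58, price 21≤37).
D6: not dominated (best cargo).
D7: dominated by D6 (0-60 8.5≤9.5, cargo 80≥75, price 54≤87).
D8: dominated by D3 (0-60 4.9≤5.3, cargo 46≥19, price 74≤84).
D9: not dominated (best price).
Pareto-optimal: D1, D3, D4, D6, D9 → 5.

5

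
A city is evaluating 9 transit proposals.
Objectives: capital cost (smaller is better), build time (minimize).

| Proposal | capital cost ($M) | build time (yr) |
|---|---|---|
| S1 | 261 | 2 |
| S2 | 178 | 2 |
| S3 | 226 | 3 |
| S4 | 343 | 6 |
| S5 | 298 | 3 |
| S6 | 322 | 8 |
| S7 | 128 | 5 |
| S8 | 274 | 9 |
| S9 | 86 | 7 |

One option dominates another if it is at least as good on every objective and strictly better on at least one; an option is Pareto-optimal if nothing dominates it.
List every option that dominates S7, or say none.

S1: worse on capital cost (261 vs 128).
S2: worse on capital cost (178 vs 128).
S3: worse on capital cost (226 vs 128).
S4: worse on capital cost (343 vs 128).
S5: worse on capital cost (298 vs 128).
S6: worse on capital cost (322 vs 128).
S8: worse on capital cost (274 vs 128).
S9: worse on build time (7 vs 5).
No option dominates S7.

none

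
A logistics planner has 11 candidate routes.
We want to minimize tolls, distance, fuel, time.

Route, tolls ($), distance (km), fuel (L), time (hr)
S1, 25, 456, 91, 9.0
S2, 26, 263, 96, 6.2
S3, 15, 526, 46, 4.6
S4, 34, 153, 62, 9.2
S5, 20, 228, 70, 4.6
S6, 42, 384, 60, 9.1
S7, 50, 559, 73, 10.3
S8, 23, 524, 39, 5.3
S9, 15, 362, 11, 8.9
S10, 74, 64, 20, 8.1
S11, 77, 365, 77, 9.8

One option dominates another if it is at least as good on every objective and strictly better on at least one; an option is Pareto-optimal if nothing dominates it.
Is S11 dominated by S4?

S4 vs S11: tolls 34≤77, distance 153≤365, fuel 62≤77, time 9.2≤9.8 — S4 is at least as good on every objective with at least one strict improvement.

Yes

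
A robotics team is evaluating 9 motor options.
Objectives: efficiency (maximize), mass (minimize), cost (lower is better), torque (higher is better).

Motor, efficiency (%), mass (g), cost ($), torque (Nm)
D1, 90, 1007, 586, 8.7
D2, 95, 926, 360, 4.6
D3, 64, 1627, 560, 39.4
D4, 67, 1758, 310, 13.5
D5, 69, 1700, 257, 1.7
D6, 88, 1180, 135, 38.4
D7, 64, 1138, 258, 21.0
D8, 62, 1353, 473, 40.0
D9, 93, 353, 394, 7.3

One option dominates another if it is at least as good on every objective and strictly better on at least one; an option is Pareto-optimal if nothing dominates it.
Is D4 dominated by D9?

D9 vs D4: D9 is worse on cost (394 vs 310), so it does not dominate D4.

No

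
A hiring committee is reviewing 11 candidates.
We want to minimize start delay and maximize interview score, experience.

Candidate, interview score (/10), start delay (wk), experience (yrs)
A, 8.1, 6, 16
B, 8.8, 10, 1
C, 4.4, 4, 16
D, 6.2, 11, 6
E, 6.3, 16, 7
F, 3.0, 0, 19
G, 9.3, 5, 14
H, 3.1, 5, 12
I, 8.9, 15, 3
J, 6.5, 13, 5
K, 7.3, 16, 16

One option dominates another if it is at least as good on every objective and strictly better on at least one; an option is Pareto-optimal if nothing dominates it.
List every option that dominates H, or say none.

C, G

C: interview score 4.4≥3.1, start delay 4≤5, experience 16≥12 — dominates H.
G: interview score 9.3≥3.1, start delay 5≤5, experience 14≥12 — dominates H.
Others (A, B, D, E, F, I, J, K) are each worse than H on at least one objective.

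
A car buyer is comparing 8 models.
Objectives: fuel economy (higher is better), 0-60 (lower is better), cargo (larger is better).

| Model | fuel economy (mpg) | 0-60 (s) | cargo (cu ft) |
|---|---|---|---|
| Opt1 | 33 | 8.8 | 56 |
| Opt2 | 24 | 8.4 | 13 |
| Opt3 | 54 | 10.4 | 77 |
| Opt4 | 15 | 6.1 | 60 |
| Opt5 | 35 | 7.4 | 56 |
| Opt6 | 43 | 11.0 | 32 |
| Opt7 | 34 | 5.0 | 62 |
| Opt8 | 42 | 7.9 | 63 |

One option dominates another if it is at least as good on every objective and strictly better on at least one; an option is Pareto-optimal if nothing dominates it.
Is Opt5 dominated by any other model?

No

Opt1: worse on fuel economy (33 vs 35).
Opt2: worse on fuel economy (24 vs 35).
Opt3: worse on 0-60 (10.4 vs 7.4).
Opt4: worse on fuel economy (15 vs 35).
Opt6: worse on 0-60 (11.0 vs 7.4).
Opt7: worse on fuel economy (34 vs 35).
Opt8: worse on 0-60 (7.9 vs 7.4).
No option is at least as good as Opt5 on every objective and strictly better on one.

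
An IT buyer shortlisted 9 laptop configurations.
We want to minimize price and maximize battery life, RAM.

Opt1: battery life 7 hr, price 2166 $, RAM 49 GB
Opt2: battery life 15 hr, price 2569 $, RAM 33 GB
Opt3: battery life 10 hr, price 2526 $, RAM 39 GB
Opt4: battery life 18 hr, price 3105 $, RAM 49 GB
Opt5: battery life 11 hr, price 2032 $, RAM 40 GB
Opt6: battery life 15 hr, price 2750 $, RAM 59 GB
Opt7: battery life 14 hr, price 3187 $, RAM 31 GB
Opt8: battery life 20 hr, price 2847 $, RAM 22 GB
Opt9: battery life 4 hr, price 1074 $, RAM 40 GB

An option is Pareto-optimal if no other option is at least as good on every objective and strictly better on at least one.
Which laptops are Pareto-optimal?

Opt1, Opt2, Opt4, Opt5, Opt6, Opt8, Opt9

Opt1: not dominated.
Opt2: not dominated.
Opt3: dominated by Opt5 (battery life 11≥10, price 2032≤2526, RAM 40≥39).
Opt4: not dominated.
Opt5: not dominated.
Opt6: not dominated (best RAM).
Opt7: dominated by Opt2 (battery life 15≥14, price 2569≤3187, RAM 33≥31).
Opt8: not dominated (best battery life).
Opt9: not dominated (best price).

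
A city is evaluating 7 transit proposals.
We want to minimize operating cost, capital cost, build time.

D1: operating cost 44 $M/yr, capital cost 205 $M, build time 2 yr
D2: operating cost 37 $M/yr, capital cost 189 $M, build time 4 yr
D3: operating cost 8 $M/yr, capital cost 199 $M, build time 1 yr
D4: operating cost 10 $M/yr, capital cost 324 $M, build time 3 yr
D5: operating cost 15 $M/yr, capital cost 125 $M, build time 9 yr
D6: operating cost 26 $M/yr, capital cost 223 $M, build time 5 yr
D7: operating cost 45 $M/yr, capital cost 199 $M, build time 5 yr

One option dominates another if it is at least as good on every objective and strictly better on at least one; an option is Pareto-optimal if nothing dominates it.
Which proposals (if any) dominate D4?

D3

D3: operating cost 8≤10, capital cost 199≤324, build time 1≤3 — dominates D4.
Others (D1, D2, D5, D6, D7) are each worse than D4 on at least one objective.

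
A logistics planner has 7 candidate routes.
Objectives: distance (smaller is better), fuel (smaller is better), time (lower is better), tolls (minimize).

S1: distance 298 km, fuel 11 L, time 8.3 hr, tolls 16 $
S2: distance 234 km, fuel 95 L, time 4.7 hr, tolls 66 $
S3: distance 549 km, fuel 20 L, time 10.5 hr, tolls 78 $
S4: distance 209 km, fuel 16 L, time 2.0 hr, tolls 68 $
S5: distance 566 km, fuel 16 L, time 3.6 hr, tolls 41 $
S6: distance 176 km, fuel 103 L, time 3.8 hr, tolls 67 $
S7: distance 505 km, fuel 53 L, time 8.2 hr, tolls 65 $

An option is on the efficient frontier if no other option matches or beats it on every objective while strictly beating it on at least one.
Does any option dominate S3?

Yes

S1 vs S3: distance 298≤549, fuel 11≤20, time 8.3≤10.5, tolls 16≤78 — S1 is at least as good on every objective and strictly better on at least one, so S1 dominates S3.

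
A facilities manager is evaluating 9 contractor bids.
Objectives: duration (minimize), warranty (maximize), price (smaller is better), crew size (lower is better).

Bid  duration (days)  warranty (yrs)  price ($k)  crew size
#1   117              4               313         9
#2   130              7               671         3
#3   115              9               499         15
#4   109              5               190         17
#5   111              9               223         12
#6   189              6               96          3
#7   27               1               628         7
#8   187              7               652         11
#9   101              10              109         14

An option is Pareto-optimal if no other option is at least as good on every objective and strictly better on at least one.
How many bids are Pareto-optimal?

7

#1: not dominated.
#2: not dominated.
#3: dominated by #5 (duration 111≤115, warranty 9≥9, price 223≤499, crew size 12≤15).
#4: dominated by #9 (duration 101≤109, warranty 10≥5, price 109≤190, crew size 14≤17).
#5: not dominated.
#6: not dominated (best price).
#7: not dominated (best duration).
#8: not dominated.
#9: not dominated (best warranty).
Pareto-optimal: #1, #2, #5, #6, #7, #8, #9 → 7.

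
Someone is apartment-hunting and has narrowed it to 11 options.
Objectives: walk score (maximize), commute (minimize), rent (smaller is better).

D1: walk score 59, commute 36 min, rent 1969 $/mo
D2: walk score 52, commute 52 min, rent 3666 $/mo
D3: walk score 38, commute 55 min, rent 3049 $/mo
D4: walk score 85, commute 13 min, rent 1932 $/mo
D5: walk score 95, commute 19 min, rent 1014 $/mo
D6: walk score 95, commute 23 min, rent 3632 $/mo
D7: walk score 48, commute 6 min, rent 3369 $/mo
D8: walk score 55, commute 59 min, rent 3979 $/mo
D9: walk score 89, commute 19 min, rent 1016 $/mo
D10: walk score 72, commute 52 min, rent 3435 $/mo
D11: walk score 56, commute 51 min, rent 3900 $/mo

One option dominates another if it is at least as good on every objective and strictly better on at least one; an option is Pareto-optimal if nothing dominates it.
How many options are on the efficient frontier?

3

D1: dominated by D4 (walk score 85≥59, commute 13≤36, rent 1932≤1969).
D2: dominated by D1 (walk score 59≥52, commute 36≤52, rent 1969≤3666).
D3: dominated by D1 (walk score 59≥38, commute 36≤55, rent 1969≤3049).
D4: not dominated.
D5: not dominated (best rent).
D6: dominated by D5 (walk score 95≥95, commute 19≤23, rent 1014≤3632).
D7: not dominated (best commute).
D8: dominated by D1 (walk score 59≥55, commute 36≤59, rent 1969≤3979).
D9: dominated by D5 (walk score 95≥89, commute 19≤19, rent 1014≤1016).
D10: dominated by D4 (walk score 85≥72, commute 13≤52, rent 1932≤3435).
D11: dominated by D1 (walk score 59≥56, commute 36≤51, rent 1969≤3900).
Pareto-optimal: D4, D5, D7 → 3.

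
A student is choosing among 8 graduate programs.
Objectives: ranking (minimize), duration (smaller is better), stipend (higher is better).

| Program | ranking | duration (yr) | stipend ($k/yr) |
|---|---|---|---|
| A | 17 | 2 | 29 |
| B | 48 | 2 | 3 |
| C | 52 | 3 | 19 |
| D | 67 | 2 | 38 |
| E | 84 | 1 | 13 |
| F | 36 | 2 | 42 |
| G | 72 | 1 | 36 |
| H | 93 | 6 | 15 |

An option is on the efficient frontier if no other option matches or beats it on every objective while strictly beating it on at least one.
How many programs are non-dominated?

A: not dominated (best ranking).
B: dominated by A (ranking 17≤48, duration 2≤2, stipend 29≥3).
C: dominated by A (ranking 17≤52, duration 2≤3, stipend 29≥19).
D: dominated by F (ranking 36≤67, duration 2≤2, stipend 42≥38).
E: dominated by G (ranking 72≤84, duration 1≤1, stipend 36≥13).
F: not dominated (best stipend).
G: not dominated.
H: dominated by A (ranking 17≤93, duration 2≤6, stipend 29≥15).
Pareto-optimal: A, F, G → 3.

3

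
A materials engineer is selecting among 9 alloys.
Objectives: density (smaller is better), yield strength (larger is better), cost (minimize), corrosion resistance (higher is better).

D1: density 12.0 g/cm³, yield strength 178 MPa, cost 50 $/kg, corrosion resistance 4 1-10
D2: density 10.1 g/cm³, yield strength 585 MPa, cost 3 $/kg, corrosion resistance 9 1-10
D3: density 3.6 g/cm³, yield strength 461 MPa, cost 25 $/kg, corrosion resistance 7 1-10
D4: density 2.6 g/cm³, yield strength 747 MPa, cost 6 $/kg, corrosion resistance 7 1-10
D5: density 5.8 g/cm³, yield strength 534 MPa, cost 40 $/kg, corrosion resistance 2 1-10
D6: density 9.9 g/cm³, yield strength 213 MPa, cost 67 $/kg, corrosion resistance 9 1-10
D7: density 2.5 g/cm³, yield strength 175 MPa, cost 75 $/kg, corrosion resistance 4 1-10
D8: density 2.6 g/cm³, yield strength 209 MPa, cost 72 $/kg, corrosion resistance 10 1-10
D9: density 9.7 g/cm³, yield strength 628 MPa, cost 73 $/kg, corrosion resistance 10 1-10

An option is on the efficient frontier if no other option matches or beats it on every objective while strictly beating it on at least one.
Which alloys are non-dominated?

D1: dominated by D2 (density 10.1≤12.0, yield strength 585≥178, cost 3≤50, corrosion resistance 9≥4).
D2: not dominated (best cost).
D3: dominated by D4 (density 2.6≤3.6, yield strength 747≥461, cost 6≤25, corrosion resistance 7≥7).
D4: not dominated (best yield strength).
D5: dominated by D4 (density 2.6≤5.8, yield strength 747≥534, cost 6≤40, corrosion resistance 7≥2).
D6: not dominated.
D7: not dominated (best density).
D8: not dominated.
D9: not dominated.

D2, D4, D6, D7, D8, D9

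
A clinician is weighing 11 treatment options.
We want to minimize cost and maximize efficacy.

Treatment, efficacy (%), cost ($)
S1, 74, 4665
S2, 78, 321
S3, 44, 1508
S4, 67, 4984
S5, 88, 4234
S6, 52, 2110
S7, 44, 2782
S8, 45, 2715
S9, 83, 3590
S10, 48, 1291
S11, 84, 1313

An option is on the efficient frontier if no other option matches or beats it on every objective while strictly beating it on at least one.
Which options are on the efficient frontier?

S1: dominated by S2 (efficacy 78≥74, cost 321≤4665).
S2: not dominated (best cost).
S3: dominated by S2 (efficacy 78≥44, cost 321≤1508).
S4: dominated by S1 (efficacy 74≥67, cost 4665≤4984).
S5: not dominated (best efficacy).
S6: dominated by S2 (efficacy 78≥52, cost 321≤2110).
S7: dominated by S2 (efficacy 78≥44, cost 321≤2782).
S8: dominated by S2 (efficacy 78≥45, cost 321≤2715).
S9: dominated by S11 (efficacy 84≥83, cost 1313≤3590).
S10: dominated by S2 (efficacy 78≥48, cost 321≤1291).
S11: not dominated.

S2, S5, S11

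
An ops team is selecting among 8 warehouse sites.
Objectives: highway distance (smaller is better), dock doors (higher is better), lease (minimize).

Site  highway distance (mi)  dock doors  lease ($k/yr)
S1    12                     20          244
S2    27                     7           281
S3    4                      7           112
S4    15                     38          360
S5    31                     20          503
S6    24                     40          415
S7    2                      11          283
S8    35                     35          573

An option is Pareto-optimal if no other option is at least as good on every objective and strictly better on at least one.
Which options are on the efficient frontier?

S1: not dominated.
S2: dominated by S1 (highway distance 12≤27, dock doors 20≥7, lease 244≤281).
S3: not dominated (best lease).
S4: not dominated.
S5: dominated by S1 (highway distance 12≤31, dock doors 20≥20, lease 244≤503).
S6: not dominated (best dock doors).
S7: not dominated (best highway distance).
S8: dominated by S4 (highway distance 15≤35, dock doors 38≥35, lease 360≤573).

S1, S3, S4, S6, S7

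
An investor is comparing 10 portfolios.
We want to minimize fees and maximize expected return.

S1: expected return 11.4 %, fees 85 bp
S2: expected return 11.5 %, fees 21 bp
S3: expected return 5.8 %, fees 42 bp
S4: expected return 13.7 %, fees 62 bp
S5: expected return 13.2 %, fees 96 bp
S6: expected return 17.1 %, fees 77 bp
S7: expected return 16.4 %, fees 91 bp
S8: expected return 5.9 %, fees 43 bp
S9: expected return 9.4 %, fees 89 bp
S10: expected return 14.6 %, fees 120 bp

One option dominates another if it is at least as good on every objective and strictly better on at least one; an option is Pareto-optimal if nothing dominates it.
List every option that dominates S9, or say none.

S1: expected return 11.4≥9.4, fees 85≤89 — dominates S9.
S2: expected return 11.5≥9.4, fees 21≤89 — dominates S9.
S4: expected return 13.7≥9.4, fees 62≤89 — dominates S9.
S6: expected return 17.1≥9.4, fees 77≤89 — dominates S9.
Others (S3, S5, S7, S8, S10) are each worse than S9 on at least one objective.

S1, S2, S4, S6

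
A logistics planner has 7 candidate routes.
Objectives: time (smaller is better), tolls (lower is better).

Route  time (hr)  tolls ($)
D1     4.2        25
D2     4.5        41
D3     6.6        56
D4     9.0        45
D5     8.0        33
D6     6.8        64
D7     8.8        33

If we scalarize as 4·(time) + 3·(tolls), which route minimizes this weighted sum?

D1: 4·4.2 + 3·25 = 91.8
D2: 4·4.5 + 3·41 = 141.0
D3: 4·6.6 + 3·56 = 194.4
D4: 4·9.0 + 3·45 = 171.0
D5: 4·8.0 + 3·33 = 131.0
D6: 4·6.8 + 3·64 = 219.2
D7: 4·8.8 + 3·33 = 134.2
Lowest: D1 at 91.8.

D1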